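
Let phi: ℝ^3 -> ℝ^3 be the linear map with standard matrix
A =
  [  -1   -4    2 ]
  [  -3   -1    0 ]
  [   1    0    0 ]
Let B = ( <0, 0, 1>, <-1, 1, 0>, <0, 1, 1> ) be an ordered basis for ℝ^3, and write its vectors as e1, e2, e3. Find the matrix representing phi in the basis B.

[[-2, 0, 3], [-2, 3, 2], [2, -1, -3]]

The j-th column of [phi]_B is [phi(ej)]_B.
phi(e1) = A e1 = <2, 0, 0> = -2e1 - 2e2 + 2e3, so column 1 is <-2, -2, 2>.
Repeating for e2, e3 and assembling the columns gives [[-2, 0, 3], [-2, 3, 2], [2, -1, -3]].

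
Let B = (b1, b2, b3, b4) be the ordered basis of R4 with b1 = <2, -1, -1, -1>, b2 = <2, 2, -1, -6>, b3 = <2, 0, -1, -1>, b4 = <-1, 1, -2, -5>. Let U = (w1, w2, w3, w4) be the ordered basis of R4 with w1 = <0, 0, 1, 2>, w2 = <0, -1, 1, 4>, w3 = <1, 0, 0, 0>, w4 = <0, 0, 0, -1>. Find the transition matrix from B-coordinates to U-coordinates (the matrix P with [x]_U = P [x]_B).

Take x = bj: its B-coordinates are the j-th standard unit vector, so P e_j — column j of P — equals [bj]_U.
b1 = -2w1 + w2 + 2w3 + w4, giving column 1 = <-2, 1, 2, 1>; repeating for each j gives P = [[-2, 1, -1, -1], [1, -2, 0, -1], [2, 2, 2, -1], [1, 0, -1, -1]].

[[-2, 1, -1, -1], [1, -2, 0, -1], [2, 2, 2, -1], [1, 0, -1, -1]]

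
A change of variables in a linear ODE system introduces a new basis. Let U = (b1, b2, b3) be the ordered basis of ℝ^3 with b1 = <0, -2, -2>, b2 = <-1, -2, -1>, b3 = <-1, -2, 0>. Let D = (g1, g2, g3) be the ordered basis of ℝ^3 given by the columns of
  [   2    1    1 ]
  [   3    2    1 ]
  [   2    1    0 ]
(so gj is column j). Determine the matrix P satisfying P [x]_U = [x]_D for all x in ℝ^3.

[[0, 0, 1], [-2, -1, -2], [2, 0, -1]]

Take x = bj: its U-coordinates are the j-th standard unit vector, so P e_j — column j of P — equals [bj]_D.
b1 = 0·g1 - 2g2 + 2g3, giving column 1 = <0, -2, 2>; repeating for each j gives P = [[0, 0, 1], [-2, -1, -2], [2, 0, -1]].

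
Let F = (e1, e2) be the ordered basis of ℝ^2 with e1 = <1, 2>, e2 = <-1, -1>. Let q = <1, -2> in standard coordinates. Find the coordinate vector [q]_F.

<-3, -4>

We seek scalars with c_1 e1 + c_2 e2 = q; equivalently solve M c = q where the columns of M are e1, e2.
System: c_1 - c_2 = 1, 2c_1 - c_2 = -2; solving gives c_1 = -3, c_2 = -4.
Check: -3e1 - 4e2 = <1, -2>.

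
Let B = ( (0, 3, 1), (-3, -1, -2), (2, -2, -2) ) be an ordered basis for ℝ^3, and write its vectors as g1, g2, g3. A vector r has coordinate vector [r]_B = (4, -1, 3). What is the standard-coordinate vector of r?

By definition r = 4g1 - g2 + 3g3.
Summing componentwise gives (9, 7, 0).

(9, 7, 0)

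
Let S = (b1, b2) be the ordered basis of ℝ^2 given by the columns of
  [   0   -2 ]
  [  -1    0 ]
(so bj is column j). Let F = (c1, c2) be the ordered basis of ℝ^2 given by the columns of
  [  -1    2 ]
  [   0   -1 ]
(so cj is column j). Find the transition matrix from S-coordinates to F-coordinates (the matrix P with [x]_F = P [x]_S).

Column j of P is [bj]_F, since P maps S-coordinates to F-coordinates.
Expressing b1 in F: b1 = 2c1 + c2, so column 1 of P is [2, 1].
Doing the same for each bj gives P = [[2, 2], [1, 0]].

[[2, 2], [1, 0]]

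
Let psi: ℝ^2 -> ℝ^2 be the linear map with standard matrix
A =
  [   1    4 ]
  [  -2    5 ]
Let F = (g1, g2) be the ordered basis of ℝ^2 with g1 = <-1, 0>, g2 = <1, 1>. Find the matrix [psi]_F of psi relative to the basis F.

With P the matrix whose columns are g1, g2, [psi]_F = P^(-1) A P.
Column by column: psi(g1) = A g1 = <-1, 2>; its F-coordinates <3, 2> give column 1.
Continuing for each basis vector yields [psi]_F = [[3, -2], [2, 3]].

[[3, -2], [2, 3]]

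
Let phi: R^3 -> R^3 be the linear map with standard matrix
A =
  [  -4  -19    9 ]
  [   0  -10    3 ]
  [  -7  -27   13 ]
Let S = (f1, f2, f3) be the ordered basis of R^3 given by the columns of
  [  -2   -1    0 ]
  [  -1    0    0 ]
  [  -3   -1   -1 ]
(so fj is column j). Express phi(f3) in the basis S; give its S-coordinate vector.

Column 3 of [phi]_S is the S-coordinate vector of phi(f3).
In standard coordinates phi(f3) = A f3 = [-9, -3, -13].
Converting to S: [-9, -3, -13] = 3f1 + 3f2 + f3, so the coordinate vector is [3, 3, 1].

[3, 3, 1]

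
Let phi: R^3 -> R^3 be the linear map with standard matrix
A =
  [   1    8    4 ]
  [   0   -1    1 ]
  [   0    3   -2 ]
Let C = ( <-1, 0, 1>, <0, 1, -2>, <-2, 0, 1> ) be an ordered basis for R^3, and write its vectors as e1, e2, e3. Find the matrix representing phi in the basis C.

[[3, 2, 2], [1, -3, 1], [-3, -1, -2]]

The j-th column of [phi]_C is [phi(ej)]_C.
phi(e1) = A e1 = <3, 1, -2> = 3e1 + e2 - 3e3, so column 1 is <3, 1, -3>.
Repeating for e2, e3 and assembling the columns gives [[3, 2, 2], [1, -3, 1], [-3, -1, -2]].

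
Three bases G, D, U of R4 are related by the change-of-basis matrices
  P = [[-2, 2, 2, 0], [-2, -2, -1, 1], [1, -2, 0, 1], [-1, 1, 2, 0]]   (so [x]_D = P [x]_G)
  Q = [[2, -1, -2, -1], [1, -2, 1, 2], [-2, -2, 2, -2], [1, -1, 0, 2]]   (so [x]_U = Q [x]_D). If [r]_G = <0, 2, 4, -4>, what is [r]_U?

Apply P to get D-coordinates <12, -12, -8, 10>, then Q to get U-coordinates.
The result is [r]_U = <42, 48, -36, 44>.

<42, 48, -36, 44>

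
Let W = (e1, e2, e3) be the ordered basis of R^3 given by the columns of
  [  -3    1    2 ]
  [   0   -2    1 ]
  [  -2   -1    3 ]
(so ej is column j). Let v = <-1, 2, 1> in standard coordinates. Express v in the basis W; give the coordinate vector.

We seek scalars with c_1 e1 + ... + c_3 e3 = v; equivalently solve M c = v where the columns of M are e1, ..., e3.
Row-reducing the augmented matrix [M | v] gives c = (0, -1, 0).
Check: 0·e1 - e2 + 0·e3 = <-1, 2, 1>.

<0, -1, 0>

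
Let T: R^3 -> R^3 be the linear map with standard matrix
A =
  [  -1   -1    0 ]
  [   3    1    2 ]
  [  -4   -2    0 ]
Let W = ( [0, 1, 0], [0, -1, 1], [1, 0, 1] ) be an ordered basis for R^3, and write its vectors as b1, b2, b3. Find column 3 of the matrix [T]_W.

[2, -3, -1]

Compute T(b3) = A b3 = [-1, 5, -4] in standard coordinates.
Then write this in W-coordinates: solve for y in y_1 b1 + ... + y_3 b3 = [-1, 5, -4].
This gives y = [2, -3, -1], which is column 3 of [T]_W.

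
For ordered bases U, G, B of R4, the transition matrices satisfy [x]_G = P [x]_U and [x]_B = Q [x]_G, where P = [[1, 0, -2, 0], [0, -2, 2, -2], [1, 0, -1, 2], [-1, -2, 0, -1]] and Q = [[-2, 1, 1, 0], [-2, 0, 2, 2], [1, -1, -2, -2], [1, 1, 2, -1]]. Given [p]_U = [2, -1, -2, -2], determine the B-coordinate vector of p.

[-10, -8, 0, 6]

First [p]_G = P [p]_U = [6, 2, 0, 2].
Then [p]_B = Q [p]_G = [-10, -8, 0, 6].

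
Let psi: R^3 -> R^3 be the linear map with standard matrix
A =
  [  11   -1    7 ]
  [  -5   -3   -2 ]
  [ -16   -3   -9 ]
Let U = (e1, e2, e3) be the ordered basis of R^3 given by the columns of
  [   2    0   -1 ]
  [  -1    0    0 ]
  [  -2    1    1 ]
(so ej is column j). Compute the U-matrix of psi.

[[3, 2, -3], [-2, -2, 3], [-3, -3, -2]]

The j-th column of [psi]_U is [psi(ej)]_U.
psi(e1) = A e1 = <9, -3, -11> = 3e1 - 2e2 - 3e3, so column 1 is <3, -2, -3>.
Repeating for e2, e3 and assembling the columns gives [[3, 2, -3], [-2, -2, 3], [-3, -3, -2]].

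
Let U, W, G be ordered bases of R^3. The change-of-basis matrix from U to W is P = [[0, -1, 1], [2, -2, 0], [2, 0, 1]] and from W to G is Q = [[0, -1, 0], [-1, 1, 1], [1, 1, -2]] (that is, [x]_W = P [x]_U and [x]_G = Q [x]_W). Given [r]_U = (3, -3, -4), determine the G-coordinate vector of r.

(-12, 15, 7)

Apply P to get W-coordinates (-1, 12, 2), then Q to get G-coordinates.
The result is [r]_G = (-12, 15, 7).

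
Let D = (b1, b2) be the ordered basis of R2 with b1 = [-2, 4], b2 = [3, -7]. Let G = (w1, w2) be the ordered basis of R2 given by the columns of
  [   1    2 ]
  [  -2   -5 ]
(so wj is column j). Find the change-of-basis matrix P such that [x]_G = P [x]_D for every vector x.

Take x = bj: its D-coordinates are the j-th standard unit vector, so P e_j — column j of P — equals [bj]_G.
b1 = -2w1 + 0·w2, giving column 1 = [-2, 0]; repeating for each j gives P = [[-2, 1], [0, 1]].

[[-2, 1], [0, 1]]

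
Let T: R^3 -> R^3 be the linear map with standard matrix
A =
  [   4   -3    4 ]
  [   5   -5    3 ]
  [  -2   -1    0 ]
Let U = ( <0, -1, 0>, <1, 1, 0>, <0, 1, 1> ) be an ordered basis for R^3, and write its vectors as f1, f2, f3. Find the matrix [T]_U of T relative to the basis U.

[[-1, -2, 2], [3, 1, 1], [1, -3, -1]]

With P the matrix whose columns are f1, ..., f3, [T]_U = P^(-1) A P.
Column by column: T(f1) = A f1 = <3, 5, 1>; its U-coordinates <-1, 3, 1> give column 1.
Continuing for each basis vector yields [T]_U = [[-1, -2, 2], [3, 1, 1], [1, -3, -1]].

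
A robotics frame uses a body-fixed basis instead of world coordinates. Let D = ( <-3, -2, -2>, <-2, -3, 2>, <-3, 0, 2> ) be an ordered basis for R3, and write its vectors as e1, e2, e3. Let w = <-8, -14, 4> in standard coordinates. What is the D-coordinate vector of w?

<1, 4, -1>

Write w = c_1 e1 + ... + c_3 e3 and solve for the c_i.
Gaussian elimination on [M | w] yields c = (1, 4, -1).
Check: e1 + 4e2 - e3 = <-8, -14, 4>.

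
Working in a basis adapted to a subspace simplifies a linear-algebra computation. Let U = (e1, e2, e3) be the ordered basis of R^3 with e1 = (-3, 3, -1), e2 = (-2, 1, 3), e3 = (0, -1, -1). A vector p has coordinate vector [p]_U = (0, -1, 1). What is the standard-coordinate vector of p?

(2, -2, -4)

By definition p = 0·e1 - e2 + e3.
Summing componentwise gives (2, -2, -4).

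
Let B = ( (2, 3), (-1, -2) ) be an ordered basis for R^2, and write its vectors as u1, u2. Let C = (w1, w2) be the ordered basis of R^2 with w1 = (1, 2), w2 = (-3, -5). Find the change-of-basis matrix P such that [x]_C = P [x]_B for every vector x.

Let M have columns uj and N have columns wj. Then for every x, N [x]_C = x = M [x]_B, so P = N^(-1) M.
Since det N = 1, N^(-1) has integer entries; multiplying gives P = [[-1, -1], [-1, 0]].

[[-1, -1], [-1, 0]]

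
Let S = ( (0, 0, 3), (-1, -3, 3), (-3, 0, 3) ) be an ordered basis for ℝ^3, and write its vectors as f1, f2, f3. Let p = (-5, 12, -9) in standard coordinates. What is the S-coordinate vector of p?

(-2, -4, 3)

We seek scalars with c_1 f1 + ... + c_3 f3 = p; equivalently solve M c = p where the columns of M are f1, ..., f3.
Solving this 3x3 system gives c = (-2, -4, 3).
Check: -2f1 - 4f2 + 3f3 = (-5, 12, -9).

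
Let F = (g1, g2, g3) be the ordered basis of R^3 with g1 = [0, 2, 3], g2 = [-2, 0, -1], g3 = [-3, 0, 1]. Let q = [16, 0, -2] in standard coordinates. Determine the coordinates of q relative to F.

[0, -2, -4]

Write q = c_1 g1 + ... + c_3 g3 and solve for the c_i.
Row-reducing the augmented matrix [M | q] gives c = (0, -2, -4).
Check: 0·g1 - 2g2 - 4g3 = [16, 0, -2].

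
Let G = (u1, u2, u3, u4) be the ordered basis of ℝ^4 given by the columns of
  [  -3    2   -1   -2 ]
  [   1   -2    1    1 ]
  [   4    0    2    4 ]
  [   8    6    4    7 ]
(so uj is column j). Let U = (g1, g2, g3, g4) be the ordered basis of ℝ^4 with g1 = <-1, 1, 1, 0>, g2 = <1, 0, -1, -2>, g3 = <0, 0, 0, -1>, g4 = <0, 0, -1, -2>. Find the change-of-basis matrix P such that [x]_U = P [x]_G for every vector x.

[[1, -2, 1, 1], [-2, 0, 0, -1], [-2, -2, -2, -1], [-1, -2, -1, -2]]

Let M have columns uj and N have columns gj. Then for every x, N [x]_U = x = M [x]_G, so P = N^(-1) M.
Since det N = 1, N^(-1) has integer entries; multiplying gives P = [[1, -2, 1, 1], [-2, 0, 0, -1], [-2, -2, -2, -1], [-1, -2, -1, -2]].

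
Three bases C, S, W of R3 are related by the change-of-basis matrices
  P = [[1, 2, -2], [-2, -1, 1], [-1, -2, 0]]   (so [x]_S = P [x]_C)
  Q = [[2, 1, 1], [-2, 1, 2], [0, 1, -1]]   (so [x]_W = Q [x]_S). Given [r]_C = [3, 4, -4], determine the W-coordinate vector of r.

Apply P to get S-coordinates [19, -14, -11], then Q to get W-coordinates.
The result is [r]_W = [13, -74, -3].

[13, -74, -3]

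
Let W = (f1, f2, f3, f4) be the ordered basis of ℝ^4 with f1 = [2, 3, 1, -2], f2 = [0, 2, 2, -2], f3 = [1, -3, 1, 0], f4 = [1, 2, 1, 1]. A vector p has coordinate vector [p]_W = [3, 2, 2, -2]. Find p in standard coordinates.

The coordinates say p = 3f1 + 2f2 + 2f3 - 2f4; adding the scaled basis vectors gives [6, 3, 7, -12].

[6, 3, 7, -12]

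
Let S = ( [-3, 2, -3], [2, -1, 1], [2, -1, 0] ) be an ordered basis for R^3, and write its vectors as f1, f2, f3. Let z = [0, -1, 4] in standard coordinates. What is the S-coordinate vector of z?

[-2, -2, -1]

We seek scalars with c_1 f1 + ... + c_3 f3 = z; equivalently solve M c = z where the columns of M are f1, ..., f3.
Row-reducing the augmented matrix [M | z] gives c = (-2, -2, -1).
Check: -2f1 - 2f2 - f3 = [0, -1, 4].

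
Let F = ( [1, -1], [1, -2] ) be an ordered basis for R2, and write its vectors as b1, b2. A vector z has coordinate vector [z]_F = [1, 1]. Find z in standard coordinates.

The coordinates say z = b1 + b2; adding the scaled basis vectors gives [2, -3].

[2, -3]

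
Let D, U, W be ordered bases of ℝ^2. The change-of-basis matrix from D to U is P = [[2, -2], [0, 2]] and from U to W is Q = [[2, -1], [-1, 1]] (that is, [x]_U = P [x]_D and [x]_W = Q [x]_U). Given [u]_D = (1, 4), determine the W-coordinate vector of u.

Composing the changes, [u]_W = Q P [u]_D.
Q P = [[4, -6], [-2, 4]]; applying this to (1, 4) gives (-20, 14).

(-20, 14)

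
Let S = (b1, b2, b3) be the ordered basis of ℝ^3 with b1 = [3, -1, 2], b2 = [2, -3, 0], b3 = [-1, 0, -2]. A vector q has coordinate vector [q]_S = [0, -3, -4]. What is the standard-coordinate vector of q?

By definition q = 0·b1 - 3b2 - 4b3.
Summing componentwise gives [-2, 9, 8].

[-2, 9, 8]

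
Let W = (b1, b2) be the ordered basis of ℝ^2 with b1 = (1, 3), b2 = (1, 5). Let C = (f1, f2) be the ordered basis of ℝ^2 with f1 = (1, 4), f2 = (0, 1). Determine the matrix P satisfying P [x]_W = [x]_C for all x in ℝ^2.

Take x = bj: its W-coordinates are the j-th standard unit vector, so P e_j — column j of P — equals [bj]_C.
b1 = f1 - f2, giving column 1 = (1, -1); repeating for each j gives P = [[1, 1], [-1, 1]].

[[1, 1], [-1, 1]]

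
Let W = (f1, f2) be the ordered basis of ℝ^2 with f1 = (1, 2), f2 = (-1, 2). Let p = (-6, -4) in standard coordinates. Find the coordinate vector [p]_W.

(-4, 2)

Write p = c_1 f1 + c_2 f2 and solve for the c_i.
System: c_1 - c_2 = -6, 2c_1 + 2c_2 = -4; solving gives c_1 = -4, c_2 = 2.
Check: -4f1 + 2f2 = (-6, -4).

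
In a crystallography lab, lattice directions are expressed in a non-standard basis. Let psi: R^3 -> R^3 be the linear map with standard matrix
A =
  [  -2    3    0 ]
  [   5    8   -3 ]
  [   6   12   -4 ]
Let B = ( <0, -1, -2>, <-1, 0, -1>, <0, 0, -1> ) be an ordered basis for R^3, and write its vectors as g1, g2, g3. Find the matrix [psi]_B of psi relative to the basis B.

[[2, 2, -3], [3, -2, 0], [-3, 0, 2]]

The j-th column of [psi]_B is [psi(gj)]_B.
psi(g1) = A g1 = <-3, -2, -4> = 2g1 + 3g2 - 3g3, so column 1 is <2, 3, -3>.
Repeating for g2, g3 and assembling the columns gives [[2, 2, -3], [3, -2, 0], [-3, 0, 2]].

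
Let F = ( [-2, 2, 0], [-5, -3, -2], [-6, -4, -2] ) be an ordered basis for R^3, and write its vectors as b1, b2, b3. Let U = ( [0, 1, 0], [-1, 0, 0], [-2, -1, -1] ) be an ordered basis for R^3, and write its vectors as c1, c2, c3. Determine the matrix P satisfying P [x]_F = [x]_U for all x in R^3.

Column j of P is [bj]_U, since P maps F-coordinates to U-coordinates.
Expressing b1 in U: b1 = 2c1 + 2c2 + 0·c3, so column 1 of P is [2, 2, 0].
Doing the same for each bj gives P = [[2, -1, -2], [2, 1, 2], [0, 2, 2]].

[[2, -1, -2], [2, 1, 2], [0, 2, 2]]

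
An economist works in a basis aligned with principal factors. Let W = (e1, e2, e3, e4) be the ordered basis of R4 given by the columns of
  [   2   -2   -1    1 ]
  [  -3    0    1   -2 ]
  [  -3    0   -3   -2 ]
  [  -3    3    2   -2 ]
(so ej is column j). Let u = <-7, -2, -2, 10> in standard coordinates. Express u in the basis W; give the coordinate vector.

<0, 4, 0, 1>

We seek scalars with c_1 e1 + ... + c_4 e4 = u; equivalently solve M c = u where the columns of M are e1, ..., e4.
Solving this 4x4 system gives c = (0, 4, 0, 1).
Check: 0·e1 + 4e2 + 0·e3 + e4 = <-7, -2, -2, 10>.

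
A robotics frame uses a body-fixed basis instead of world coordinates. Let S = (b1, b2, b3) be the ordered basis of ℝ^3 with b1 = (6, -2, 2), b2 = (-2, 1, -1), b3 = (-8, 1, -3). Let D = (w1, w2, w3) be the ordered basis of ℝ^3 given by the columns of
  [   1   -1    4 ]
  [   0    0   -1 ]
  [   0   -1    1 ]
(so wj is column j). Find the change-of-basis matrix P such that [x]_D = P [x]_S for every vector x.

[[-2, 2, -2], [0, 0, 2], [2, -1, -1]]

Column j of P is [bj]_D, since P maps S-coordinates to D-coordinates.
Expressing b1 in D: b1 = -2w1 + 0·w2 + 2w3, so column 1 of P is (-2, 0, 2).
Doing the same for each bj gives P = [[-2, 2, -2], [0, 0, 2], [2, -1, -1]].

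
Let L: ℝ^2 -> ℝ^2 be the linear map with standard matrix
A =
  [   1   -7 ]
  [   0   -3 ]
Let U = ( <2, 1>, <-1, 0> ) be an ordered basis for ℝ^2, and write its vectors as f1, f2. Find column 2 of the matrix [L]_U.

<0, 1>

Column 2 of [L]_U is the U-coordinate vector of L(f2).
In standard coordinates L(f2) = A f2 = <-1, 0>.
Converting to U: <-1, 0> = 0·f1 + f2, so the coordinate vector is <0, 1>.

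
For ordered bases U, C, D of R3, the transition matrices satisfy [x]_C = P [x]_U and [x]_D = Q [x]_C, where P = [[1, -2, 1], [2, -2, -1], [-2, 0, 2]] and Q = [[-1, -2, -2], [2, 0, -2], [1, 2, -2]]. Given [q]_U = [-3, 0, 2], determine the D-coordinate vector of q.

[-3, -22, -37]

Composing the changes, [q]_D = Q P [q]_U.
Q P = [[-1, 6, -3], [6, -4, -2], [9, -6, -5]]; applying this to [-3, 0, 2] gives [-3, -22, -37].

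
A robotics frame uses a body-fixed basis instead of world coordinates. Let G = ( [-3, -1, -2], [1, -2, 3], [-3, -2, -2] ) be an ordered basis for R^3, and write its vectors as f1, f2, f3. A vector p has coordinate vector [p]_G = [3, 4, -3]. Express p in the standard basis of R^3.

[4, -5, 12]

The coordinates say p = 3f1 + 4f2 - 3f3; adding the scaled basis vectors gives [4, -5, 12].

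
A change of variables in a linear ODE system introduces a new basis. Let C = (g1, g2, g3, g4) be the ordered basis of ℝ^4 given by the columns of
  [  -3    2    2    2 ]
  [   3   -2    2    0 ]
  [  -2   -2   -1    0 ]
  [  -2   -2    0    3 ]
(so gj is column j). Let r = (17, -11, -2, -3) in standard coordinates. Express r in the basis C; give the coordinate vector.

(-3, 3, 2, -1)

[r]_C is the unique c with M c = r, where M has columns g1, ..., g4.
Gaussian elimination on [M | r] yields c = (-3, 3, 2, -1).
Check: -3g1 + 3g2 + 2g3 - g4 = (17, -11, -2, -3).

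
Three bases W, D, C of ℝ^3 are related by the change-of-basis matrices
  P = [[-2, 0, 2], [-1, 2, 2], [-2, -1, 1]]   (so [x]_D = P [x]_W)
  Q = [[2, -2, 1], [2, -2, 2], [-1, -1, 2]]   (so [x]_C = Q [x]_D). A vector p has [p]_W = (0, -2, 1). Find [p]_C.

Apply P to get D-coordinates (2, -2, 3), then Q to get C-coordinates.
The result is [p]_C = (11, 14, 6).

(11, 14, 6)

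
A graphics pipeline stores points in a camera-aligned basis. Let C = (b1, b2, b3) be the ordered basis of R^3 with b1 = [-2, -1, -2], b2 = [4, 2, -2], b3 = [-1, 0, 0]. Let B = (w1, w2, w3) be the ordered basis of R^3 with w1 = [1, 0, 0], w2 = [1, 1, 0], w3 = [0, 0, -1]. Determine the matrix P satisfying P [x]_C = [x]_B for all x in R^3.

[[-1, 2, -1], [-1, 2, 0], [2, 2, 0]]

Take x = bj: its C-coordinates are the j-th standard unit vector, so P e_j — column j of P — equals [bj]_B.
b1 = -w1 - w2 + 2w3, giving column 1 = [-1, -1, 2]; repeating for each j gives P = [[-1, 2, -1], [-1, 2, 0], [2, 2, 0]].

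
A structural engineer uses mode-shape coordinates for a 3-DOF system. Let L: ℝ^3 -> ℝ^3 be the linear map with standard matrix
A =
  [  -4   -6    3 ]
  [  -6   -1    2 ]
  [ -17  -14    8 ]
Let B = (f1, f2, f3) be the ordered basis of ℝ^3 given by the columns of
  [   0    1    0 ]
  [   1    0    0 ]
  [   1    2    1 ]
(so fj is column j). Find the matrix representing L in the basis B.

The j-th column of [L]_B is [L(fj)]_B.
L(f1) = A f1 = <-3, 1, -6> = f1 - 3f2 - f3, so column 1 is <1, -3, -1>.
Repeating for f2, f3 and assembling the columns gives [[1, -2, 2], [-3, 2, 3], [-1, -3, 0]].

[[1, -2, 2], [-3, 2, 3], [-1, -3, 0]]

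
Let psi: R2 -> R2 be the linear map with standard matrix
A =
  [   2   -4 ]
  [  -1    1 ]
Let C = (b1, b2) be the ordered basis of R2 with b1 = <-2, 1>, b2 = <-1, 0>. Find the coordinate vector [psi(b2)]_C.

Compute psi(b2) = A b2 = <-2, 1> in standard coordinates.
Then write this in C-coordinates: solve for y in y_1 b1 + y_2 b2 = <-2, 1>.
This gives y = <1, 0>, which is column 2 of [psi]_C.

<1, 0>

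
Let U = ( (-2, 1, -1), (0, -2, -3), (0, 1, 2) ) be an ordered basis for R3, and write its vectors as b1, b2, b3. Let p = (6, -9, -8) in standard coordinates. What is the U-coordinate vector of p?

[p]_U is the unique c with M c = p, where M has columns b1, ..., b3.
Row-reducing the augmented matrix [M | p] gives c = (-3, 1, -4).
Check: -3b1 + b2 - 4b3 = (6, -9, -8).

(-3, 1, -4)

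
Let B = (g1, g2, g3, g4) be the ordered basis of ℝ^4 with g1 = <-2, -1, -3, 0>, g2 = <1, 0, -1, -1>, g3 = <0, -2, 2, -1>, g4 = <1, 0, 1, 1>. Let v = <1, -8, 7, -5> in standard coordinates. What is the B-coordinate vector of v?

<0, 1, 4, 0>

Write v = c_1 g1 + ... + c_4 g4 and solve for the c_i.
Gaussian elimination on [M | v] yields c = (0, 1, 4, 0).
Check: 0·g1 + g2 + 4g3 + 0·g4 = <1, -8, 7, -5>.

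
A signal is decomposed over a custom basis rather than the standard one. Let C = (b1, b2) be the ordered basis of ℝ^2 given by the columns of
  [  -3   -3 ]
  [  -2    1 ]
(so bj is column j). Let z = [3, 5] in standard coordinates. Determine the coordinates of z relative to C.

[-2, 1]

[z]_C is the unique c with M c = z, where M has columns b1, b2.
System: -3c_1 - 3c_2 = 3, -2c_1 + c_2 = 5; solving gives c_1 = -2, c_2 = 1.
Check: -2b1 + b2 = [3, 5].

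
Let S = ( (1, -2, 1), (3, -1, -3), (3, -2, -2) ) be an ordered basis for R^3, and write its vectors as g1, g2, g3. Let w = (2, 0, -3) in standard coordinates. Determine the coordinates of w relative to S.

(-1, 0, 1)

[w]_S is the unique c with M c = w, where M has columns g1, ..., g3.
Gaussian elimination on [M | w] yields c = (-1, 0, 1).
Check: -g1 + 0·g2 + g3 = (2, 0, -3).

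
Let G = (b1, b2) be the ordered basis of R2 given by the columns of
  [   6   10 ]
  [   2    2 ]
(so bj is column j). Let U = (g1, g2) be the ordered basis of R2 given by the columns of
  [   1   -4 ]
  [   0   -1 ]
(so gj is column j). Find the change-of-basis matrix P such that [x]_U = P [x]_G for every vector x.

[[-2, 2], [-2, -2]]

Take x = bj: its G-coordinates are the j-th standard unit vector, so P e_j — column j of P — equals [bj]_U.
b1 = -2g1 - 2g2, giving column 1 = <-2, -2>; repeating for each j gives P = [[-2, 2], [-2, -2]].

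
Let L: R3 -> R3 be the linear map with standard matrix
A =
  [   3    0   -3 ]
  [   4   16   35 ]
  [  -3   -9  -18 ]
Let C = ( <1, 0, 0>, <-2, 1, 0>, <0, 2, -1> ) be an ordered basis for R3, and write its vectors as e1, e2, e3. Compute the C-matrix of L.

[[-1, -2, -3], [-2, 2, -3], [3, 3, 0]]

With P the matrix whose columns are e1, ..., e3, [L]_C = P^(-1) A P.
Column by column: L(e1) = A e1 = <3, 4, -3>; its C-coordinates <-1, -2, 3> give column 1.
Continuing for each basis vector yields [L]_C = [[-1, -2, -3], [-2, 2, -3], [3, 3, 0]].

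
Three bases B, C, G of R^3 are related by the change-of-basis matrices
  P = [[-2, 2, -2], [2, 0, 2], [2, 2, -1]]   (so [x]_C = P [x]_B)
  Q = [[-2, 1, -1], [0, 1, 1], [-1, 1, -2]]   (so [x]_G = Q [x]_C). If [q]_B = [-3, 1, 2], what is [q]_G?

[-4, -8, 6]

First [q]_C = P [q]_B = [4, -2, -6].
Then [q]_G = Q [q]_C = [-4, -8, 6].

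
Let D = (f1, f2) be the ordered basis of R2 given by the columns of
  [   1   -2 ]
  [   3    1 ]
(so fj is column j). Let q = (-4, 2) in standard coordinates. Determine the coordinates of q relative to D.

Write q = c_1 f1 + c_2 f2 and solve for the c_i.
System: c_1 - 2c_2 = -4, 3c_1 + c_2 = 2; solving gives c_1 = 0, c_2 = 2.
Check: 0·f1 + 2f2 = (-4, 2).

(0, 2)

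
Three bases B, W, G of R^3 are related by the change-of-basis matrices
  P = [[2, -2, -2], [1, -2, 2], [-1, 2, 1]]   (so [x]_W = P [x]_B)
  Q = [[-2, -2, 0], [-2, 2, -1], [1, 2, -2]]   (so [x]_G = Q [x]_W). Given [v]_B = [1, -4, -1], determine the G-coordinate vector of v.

[-38, 0, 46]

First [v]_W = P [v]_B = [12, 7, -10].
Then [v]_G = Q [v]_W = [-38, 0, 46].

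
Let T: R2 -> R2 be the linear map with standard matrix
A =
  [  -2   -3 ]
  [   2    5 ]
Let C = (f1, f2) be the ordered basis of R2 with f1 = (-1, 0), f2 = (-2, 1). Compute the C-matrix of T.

The j-th column of [T]_C is [T(fj)]_C.
T(f1) = A f1 = (2, -2) = 2f1 - 2f2, so column 1 is (2, -2).
Repeating for f2 and assembling the columns gives [[2, -3], [-2, 1]].

[[2, -3], [-2, 1]]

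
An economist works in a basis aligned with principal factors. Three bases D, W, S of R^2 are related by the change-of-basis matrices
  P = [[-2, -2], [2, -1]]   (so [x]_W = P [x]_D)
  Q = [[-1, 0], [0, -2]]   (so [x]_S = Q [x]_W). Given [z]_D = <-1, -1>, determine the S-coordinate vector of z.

Composing the changes, [z]_S = Q P [z]_D.
Q P = [[2, 2], [-4, 2]]; applying this to <-1, -1> gives <-4, 2>.

<-4, 2>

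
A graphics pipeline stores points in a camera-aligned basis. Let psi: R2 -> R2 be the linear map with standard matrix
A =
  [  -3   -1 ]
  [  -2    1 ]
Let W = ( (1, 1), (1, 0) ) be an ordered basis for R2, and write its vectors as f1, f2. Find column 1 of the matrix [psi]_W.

Column 1 of [psi]_W is the W-coordinate vector of psi(f1).
In standard coordinates psi(f1) = A f1 = (-4, -1).
Converting to W: (-4, -1) = -f1 - 3f2, so the coordinate vector is (-1, -3).

(-1, -3)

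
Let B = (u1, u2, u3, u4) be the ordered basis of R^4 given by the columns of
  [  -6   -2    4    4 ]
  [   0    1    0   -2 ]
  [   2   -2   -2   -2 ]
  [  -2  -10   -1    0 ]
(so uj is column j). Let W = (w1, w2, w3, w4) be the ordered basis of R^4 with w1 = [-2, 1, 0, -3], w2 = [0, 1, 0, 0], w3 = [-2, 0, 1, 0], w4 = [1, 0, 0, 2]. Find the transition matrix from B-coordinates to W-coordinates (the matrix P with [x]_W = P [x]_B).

Column j of P is [uj]_W, since P maps B-coordinates to W-coordinates.
Expressing u1 in W: u1 = 2w1 - 2w2 + 2w3 + 2w4, so column 1 of P is [2, -2, 2, 2].
Doing the same for each uj gives P = [[2, 2, -1, 0], [-2, -1, 1, -2], [2, -2, -2, -2], [2, -2, -2, 0]].

[[2, 2, -1, 0], [-2, -1, 1, -2], [2, -2, -2, -2], [2, -2, -2, 0]]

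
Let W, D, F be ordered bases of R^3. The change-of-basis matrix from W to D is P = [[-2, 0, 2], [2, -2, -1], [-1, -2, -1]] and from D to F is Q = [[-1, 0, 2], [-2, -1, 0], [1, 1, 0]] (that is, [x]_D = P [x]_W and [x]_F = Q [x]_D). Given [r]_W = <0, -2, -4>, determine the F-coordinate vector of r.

<24, 8, 0>

Composing the changes, [r]_F = Q P [r]_W.
Q P = [[0, -4, -4], [2, 2, -3], [0, -2, 1]]; applying this to <0, -2, -4> gives <24, 8, 0>.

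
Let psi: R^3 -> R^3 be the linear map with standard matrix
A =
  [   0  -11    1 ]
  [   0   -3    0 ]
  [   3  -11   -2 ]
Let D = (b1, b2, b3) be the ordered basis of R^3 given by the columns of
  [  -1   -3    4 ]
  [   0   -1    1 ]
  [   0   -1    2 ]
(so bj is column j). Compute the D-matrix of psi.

Let P have columns b1, ..., b3. Then [psi]_D = P^(-1) A P.
Here det P = 1, so P^(-1) is integer; computing A P first and then P^(-1)(A P) gives [[-3, 0, 0], [-3, -2, 3], [-3, 1, 0]].

[[-3, 0, 0], [-3, -2, 3], [-3, 1, 0]]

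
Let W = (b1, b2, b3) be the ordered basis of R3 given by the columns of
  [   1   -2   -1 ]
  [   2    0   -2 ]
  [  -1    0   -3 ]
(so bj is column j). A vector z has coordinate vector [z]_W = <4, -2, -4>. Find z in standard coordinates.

The coordinates say z = 4b1 - 2b2 - 4b3; adding the scaled basis vectors gives <12, 16, 8>.

<12, 16, 8>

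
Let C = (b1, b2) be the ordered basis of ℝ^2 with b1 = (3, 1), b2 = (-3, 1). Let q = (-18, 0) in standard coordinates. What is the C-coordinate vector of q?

(-3, 3)

Write q = c_1 b1 + c_2 b2 and solve for the c_i.
System: 3c_1 - 3c_2 = -18, c_1 + c_2 = 0; solving gives c_1 = -3, c_2 = 3.
Check: -3b1 + 3b2 = (-18, 0).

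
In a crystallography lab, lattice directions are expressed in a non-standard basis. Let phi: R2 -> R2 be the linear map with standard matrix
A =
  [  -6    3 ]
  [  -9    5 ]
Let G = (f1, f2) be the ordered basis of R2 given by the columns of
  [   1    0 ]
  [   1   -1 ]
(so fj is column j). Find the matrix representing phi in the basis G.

With P the matrix whose columns are f1, f2, [phi]_G = P^(-1) A P.
Column by column: phi(f1) = A f1 = <-3, -4>; its G-coordinates <-3, 1> give column 1.
Continuing for each basis vector yields [phi]_G = [[-3, -3], [1, 2]].

[[-3, -3], [1, 2]]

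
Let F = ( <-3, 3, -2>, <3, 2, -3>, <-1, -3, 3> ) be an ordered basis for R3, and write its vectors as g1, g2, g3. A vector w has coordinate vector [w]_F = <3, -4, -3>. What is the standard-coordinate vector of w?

<-18, 10, -3>

The coordinates say w = 3g1 - 4g2 - 3g3; adding the scaled basis vectors gives <-18, 10, -3>.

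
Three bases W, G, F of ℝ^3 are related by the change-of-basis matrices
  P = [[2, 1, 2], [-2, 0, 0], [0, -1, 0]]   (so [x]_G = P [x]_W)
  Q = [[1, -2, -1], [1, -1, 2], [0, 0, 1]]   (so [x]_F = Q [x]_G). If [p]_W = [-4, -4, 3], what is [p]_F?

[-26, -6, 4]

Apply P to get G-coordinates [-6, 8, 4], then Q to get F-coordinates.
The result is [p]_F = [-26, -6, 4].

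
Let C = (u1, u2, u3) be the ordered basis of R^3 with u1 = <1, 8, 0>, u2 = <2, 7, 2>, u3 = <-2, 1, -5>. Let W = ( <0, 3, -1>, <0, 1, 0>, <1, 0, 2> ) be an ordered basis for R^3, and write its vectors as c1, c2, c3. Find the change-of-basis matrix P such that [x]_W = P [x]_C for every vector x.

[[2, 2, 1], [2, 1, -2], [1, 2, -2]]

Column j of P is [uj]_W, since P maps C-coordinates to W-coordinates.
Expressing u1 in W: u1 = 2c1 + 2c2 + c3, so column 1 of P is <2, 2, 1>.
Doing the same for each uj gives P = [[2, 2, 1], [2, 1, -2], [1, 2, -2]].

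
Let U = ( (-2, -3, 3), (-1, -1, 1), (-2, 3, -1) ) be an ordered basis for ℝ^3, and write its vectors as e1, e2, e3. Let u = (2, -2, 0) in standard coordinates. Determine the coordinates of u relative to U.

We seek scalars with c_1 e1 + ... + c_3 e3 = u; equivalently solve M c = u where the columns of M are e1, ..., e3.
Solving this 3x3 system gives c = (-1, 2, -1).
Check: -e1 + 2e2 - e3 = (2, -2, 0).

(-1, 2, -1)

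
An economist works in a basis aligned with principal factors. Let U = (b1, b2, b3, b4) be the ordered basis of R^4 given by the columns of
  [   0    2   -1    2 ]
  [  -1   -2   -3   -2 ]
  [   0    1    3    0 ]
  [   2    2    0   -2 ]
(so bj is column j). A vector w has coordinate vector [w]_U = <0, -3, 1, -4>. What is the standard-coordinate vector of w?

By definition w = 0·b1 - 3b2 + b3 - 4b4.
Summing componentwise gives <-15, 11, 0, 2>.

<-15, 11, 0, 2>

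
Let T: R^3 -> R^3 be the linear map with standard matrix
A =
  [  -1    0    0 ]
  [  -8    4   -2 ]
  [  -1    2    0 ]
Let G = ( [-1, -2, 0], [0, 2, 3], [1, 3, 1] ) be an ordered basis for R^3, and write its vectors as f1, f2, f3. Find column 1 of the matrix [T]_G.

[-1, -1, 0]

Column 1 of [T]_G is the G-coordinate vector of T(f1).
In standard coordinates T(f1) = A f1 = [1, 0, -3].
Converting to G: [1, 0, -3] = -f1 - f2 + 0·f3, so the coordinate vector is [-1, -1, 0].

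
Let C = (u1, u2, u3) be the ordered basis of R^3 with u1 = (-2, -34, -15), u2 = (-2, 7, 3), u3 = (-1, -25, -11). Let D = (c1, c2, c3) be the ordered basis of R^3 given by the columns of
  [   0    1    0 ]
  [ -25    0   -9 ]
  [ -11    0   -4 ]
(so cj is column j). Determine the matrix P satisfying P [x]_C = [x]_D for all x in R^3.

[[1, -1, 1], [-2, -2, -1], [1, 2, 0]]

Column j of P is [uj]_D, since P maps C-coordinates to D-coordinates.
Expressing u1 in D: u1 = c1 - 2c2 + c3, so column 1 of P is (1, -2, 1).
Doing the same for each uj gives P = [[1, -1, 1], [-2, -2, -1], [1, 2, 0]].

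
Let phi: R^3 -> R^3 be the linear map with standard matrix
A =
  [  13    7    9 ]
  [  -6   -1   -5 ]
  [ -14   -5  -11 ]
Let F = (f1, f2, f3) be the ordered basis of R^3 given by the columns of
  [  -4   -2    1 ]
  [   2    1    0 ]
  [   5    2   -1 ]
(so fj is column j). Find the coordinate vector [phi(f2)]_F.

(0, 1, 1)

Column 2 of [phi]_F is the F-coordinate vector of phi(f2).
In standard coordinates phi(f2) = A f2 = (-1, 1, 1).
Converting to F: (-1, 1, 1) = 0·f1 + f2 + f3, so the coordinate vector is (0, 1, 1).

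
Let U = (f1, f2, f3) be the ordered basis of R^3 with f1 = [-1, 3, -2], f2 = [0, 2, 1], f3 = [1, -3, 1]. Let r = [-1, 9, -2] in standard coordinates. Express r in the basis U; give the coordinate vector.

[4, 3, 3]

Write r = c_1 f1 + ... + c_3 f3 and solve for the c_i.
Solving this 3x3 system gives c = (4, 3, 3).
Check: 4f1 + 3f2 + 3f3 = [-1, 9, -2].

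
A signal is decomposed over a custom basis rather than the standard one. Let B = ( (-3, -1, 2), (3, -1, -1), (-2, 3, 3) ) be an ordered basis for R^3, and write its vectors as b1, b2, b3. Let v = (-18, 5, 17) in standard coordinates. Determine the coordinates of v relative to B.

(4, 0, 3)

We seek scalars with c_1 b1 + ... + c_3 b3 = v; equivalently solve M c = v where the columns of M are b1, ..., b3.
Row-reducing the augmented matrix [M | v] gives c = (4, 0, 3).
Check: 4b1 + 0·b2 + 3b3 = (-18, 5, 17).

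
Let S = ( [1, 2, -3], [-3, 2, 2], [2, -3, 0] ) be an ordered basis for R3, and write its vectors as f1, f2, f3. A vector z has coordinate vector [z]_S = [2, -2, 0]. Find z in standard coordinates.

z = M [z]_S, where M has columns f1, ..., f3.
Carrying out the matrix-vector product, z = [8, 0, -10].

[8, 0, -10]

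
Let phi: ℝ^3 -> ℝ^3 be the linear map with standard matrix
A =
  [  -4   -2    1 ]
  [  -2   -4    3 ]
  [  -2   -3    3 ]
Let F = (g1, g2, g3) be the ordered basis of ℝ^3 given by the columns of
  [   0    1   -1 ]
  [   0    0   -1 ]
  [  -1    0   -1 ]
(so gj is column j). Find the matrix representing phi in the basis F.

Let P have columns g1, ..., g3. Then [phi]_F = P^(-1) A P.
Here det P = 1, so P^(-1) is integer; computing A P first and then P^(-1)(A P) gives [[0, 0, 1], [2, -2, 2], [3, 2, -3]].

[[0, 0, 1], [2, -2, 2], [3, 2, -3]]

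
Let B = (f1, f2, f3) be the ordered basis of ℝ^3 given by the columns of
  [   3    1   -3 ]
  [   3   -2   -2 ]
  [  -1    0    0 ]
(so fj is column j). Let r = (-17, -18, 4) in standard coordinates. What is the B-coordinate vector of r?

We seek scalars with c_1 f1 + ... + c_3 f3 = r; equivalently solve M c = r where the columns of M are f1, ..., f3.
Solving this 3x3 system gives c = (-4, 1, 2).
Check: -4f1 + f2 + 2f3 = (-17, -18, 4).

(-4, 1, 2)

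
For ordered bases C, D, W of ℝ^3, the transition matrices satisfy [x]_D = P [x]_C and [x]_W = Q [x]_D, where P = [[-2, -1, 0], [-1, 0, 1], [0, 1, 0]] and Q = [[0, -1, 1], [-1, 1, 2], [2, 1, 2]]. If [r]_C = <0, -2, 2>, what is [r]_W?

<-4, -4, 2>

First [r]_D = P [r]_C = <2, 2, -2>.
Then [r]_W = Q [r]_D = <-4, -4, 2>.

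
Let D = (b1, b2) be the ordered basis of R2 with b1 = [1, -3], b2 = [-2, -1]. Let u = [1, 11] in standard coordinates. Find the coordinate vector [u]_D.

[-3, -2]

We seek scalars with c_1 b1 + c_2 b2 = u; equivalently solve M c = u where the columns of M are b1, b2.
System: c_1 - 2c_2 = 1, -3c_1 - c_2 = 11; solving gives c_1 = -3, c_2 = -2.
Check: -3b1 - 2b2 = [1, 11].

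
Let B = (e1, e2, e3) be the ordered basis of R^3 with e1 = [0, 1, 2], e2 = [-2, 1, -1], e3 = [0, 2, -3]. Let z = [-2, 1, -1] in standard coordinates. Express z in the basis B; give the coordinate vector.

[0, 1, 0]

Write z = c_1 e1 + ... + c_3 e3 and solve for the c_i.
Solving this 3x3 system gives c = (0, 1, 0).
Check: 0·e1 + e2 + 0·e3 = [-2, 1, -1].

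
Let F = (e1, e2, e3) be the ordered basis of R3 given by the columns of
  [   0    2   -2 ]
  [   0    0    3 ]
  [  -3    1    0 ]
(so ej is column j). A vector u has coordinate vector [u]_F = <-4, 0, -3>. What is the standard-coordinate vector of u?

The coordinates say u = -4e1 + 0·e2 - 3e3; adding the scaled basis vectors gives <6, -9, 12>.

<6, -9, 12>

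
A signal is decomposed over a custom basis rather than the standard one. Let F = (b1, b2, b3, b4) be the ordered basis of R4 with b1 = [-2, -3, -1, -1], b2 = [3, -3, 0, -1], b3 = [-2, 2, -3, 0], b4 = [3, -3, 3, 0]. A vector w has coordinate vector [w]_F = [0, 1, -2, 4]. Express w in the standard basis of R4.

w = M [w]_F, where M has columns b1, ..., b4.
Carrying out the matrix-vector product, w = [19, -19, 18, -1].

[19, -19, 18, -1]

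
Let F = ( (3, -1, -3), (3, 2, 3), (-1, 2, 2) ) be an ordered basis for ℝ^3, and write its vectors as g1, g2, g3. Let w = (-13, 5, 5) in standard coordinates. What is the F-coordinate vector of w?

Write w = c_1 g1 + ... + c_3 g3 and solve for the c_i.
Solving this 3x3 system gives c = (-1, -2, 4).
Check: -g1 - 2g2 + 4g3 = (-13, 5, 5).

(-1, -2, 4)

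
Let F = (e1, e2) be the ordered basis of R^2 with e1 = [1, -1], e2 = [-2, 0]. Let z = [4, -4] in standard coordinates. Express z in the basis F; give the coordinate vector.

[4, 0]

[z]_F is the unique c with M c = z, where M has columns e1, e2.
System: c_1 - 2c_2 = 4, -c_1 + 0c_2 = -4; solving gives c_1 = 4, c_2 = 0.
Check: 4e1 + 0·e2 = [4, -4].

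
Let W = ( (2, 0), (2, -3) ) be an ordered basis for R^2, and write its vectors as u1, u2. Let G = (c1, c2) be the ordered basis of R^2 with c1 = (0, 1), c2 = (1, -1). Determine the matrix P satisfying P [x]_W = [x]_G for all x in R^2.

Let M have columns uj and N have columns cj. Then for every x, N [x]_G = x = M [x]_W, so P = N^(-1) M.
Since det N = -1, N^(-1) has integer entries; multiplying gives P = [[2, -1], [2, 2]].

[[2, -1], [2, 2]]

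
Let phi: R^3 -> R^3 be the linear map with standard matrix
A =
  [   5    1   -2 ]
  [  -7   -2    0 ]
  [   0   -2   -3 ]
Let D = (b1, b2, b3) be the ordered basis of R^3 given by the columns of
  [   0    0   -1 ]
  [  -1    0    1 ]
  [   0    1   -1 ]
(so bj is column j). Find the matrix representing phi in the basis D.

[[-1, 2, -3], [3, -1, 3], [1, 2, 2]]

The j-th column of [phi]_D is [phi(bj)]_D.
phi(b1) = A b1 = <-1, 2, 2> = -b1 + 3b2 + b3, so column 1 is <-1, 3, 1>.
Repeating for b2, b3 and assembling the columns gives [[-1, 2, -3], [3, -1, 3], [1, 2, 2]].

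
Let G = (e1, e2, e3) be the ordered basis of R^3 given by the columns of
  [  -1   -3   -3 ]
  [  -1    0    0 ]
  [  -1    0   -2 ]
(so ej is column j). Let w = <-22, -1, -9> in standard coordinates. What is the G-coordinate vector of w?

[w]_G is the unique c with M c = w, where M has columns e1, ..., e3.
Row-reducing the augmented matrix [M | w] gives c = (1, 3, 4).
Check: e1 + 3e2 + 4e3 = <-22, -1, -9>.

<1, 3, 4>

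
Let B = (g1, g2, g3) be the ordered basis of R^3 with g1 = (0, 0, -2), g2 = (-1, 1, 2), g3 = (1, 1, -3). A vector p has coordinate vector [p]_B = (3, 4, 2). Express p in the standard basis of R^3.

The coordinates say p = 3g1 + 4g2 + 2g3; adding the scaled basis vectors gives (-2, 6, -4).

(-2, 6, -4)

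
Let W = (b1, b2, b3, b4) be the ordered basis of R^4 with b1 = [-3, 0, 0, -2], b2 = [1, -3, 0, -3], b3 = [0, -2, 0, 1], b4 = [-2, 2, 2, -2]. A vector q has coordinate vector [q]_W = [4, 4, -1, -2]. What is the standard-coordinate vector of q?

[-4, -14, -4, -17]

The coordinates say q = 4b1 + 4b2 - b3 - 2b4; adding the scaled basis vectors gives [-4, -14, -4, -17].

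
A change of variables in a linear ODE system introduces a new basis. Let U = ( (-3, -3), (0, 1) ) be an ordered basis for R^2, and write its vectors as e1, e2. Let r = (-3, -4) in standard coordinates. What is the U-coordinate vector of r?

(1, -1)

We seek scalars with c_1 e1 + c_2 e2 = r; equivalently solve M c = r where the columns of M are e1, e2.
System: -3c_1 + 0c_2 = -3, -3c_1 + c_2 = -4; solving gives c_1 = 1, c_2 = -1.
Check: e1 - e2 = (-3, -4).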